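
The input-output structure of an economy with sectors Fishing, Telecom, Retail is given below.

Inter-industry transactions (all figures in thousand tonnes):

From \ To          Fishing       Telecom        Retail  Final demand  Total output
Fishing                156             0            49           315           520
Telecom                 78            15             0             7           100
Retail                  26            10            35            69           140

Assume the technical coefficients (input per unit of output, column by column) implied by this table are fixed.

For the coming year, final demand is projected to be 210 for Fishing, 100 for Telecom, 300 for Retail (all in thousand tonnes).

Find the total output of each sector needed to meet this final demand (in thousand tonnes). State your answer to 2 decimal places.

Technical coefficients a_ij = z_ij / X_j:
  a_FF = 156/520 = 0.30, a_TF = 78/520 = 0.15, a_RF = 26/520 = 0.05
  a_FT = 0/100 = 0.00, a_TT = 15/100 = 0.15, a_RT = 10/100 = 0.10
  a_FR = 49/140 = 0.35, a_TR = 0/140 = 0.00, a_RR = 35/140 = 0.25
I − A =
  [   0.70     0.00    -0.35]
  [  -0.15     0.85     0.00]
  [  -0.05    -0.10     0.75]
Cofactors of I−A, C_ij = (−1)^(i+j)·(minor ij) (rows/columns in the sector order above):
  C_11 = (0.85)(0.75) − (0.00)(-0.10) = 0.6375
  C_12 = −[(-0.15)(0.75) − (0.00)(-0.05)] = 0.1125
  C_13 = (-0.15)(-0.10) − (0.85)(-0.05) = 0.0575
  C_21 = −[(0.00)(0.75) − (-0.35)(-0.10)] = 0.0350
  C_22 = (0.70)(0.75) − (-0.35)(-0.05) = 0.5075
  C_23 = −[(0.70)(-0.10) − (0.00)(-0.05)] = 0.0700
  C_31 = (0.00)(0.00) − (-0.35)(0.85) = 0.2975
  C_32 = −[(0.70)(0.00) − (-0.35)(-0.15)] = 0.0525
  C_33 = (0.70)(0.85) − (0.00)(-0.15) = 0.5950
det(I−A) = Σ_j (I−A)_1j·C_1j = (0.70)(0.6375) + (0.00)(0.1125) + (-0.35)(0.0575) = 0.426125
adj(I−A) = Cᵀ =
  [ 0.6375   0.0350   0.2975]
  [ 0.1125   0.5075   0.0525]
  [ 0.0575   0.0700   0.5950]
(I − A)⁻¹ = adj(I−A) / det(I−A) ≈
  [   1.4960     0.0821     0.6982]
  [   0.2640     1.1910     0.1232]
  [   0.1349     0.1643     1.3963]
x = (I − A)⁻¹ d = adj(I−A)·d / det(I−A), with det(I−A) = 0.426125:
  x_F = (0.6375·210 + 0.0350·100 + 0.2975·300) / 0.426125 = 226.625 / 0.426125 ≈ 531.83
  x_T = (0.1125·210 + 0.5075·100 + 0.0525·300) / 0.426125 = 90.125 / 0.426125 ≈ 211.50
  x_R = (0.0575·210 + 0.0700·100 + 0.5950·300) / 0.426125 = 197.575 / 0.426125 ≈ 463.66

x_F = 531.83, x_T = 211.50, x_R = 463.66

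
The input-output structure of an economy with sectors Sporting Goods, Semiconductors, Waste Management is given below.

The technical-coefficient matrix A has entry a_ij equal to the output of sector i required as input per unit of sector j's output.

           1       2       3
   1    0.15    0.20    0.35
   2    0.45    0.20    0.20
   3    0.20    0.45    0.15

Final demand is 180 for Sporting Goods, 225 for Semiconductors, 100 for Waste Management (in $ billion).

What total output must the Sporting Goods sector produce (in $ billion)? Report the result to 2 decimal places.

x_1 = 730.33

I − A =
  [   0.85    -0.20    -0.35]
  [  -0.45     0.80    -0.20]
  [  -0.20    -0.45     0.85]
Cofactors of I−A, C_ij = (−1)^(i+j)·(minor ij) (rows/columns in the sector order above):
  C_11 = (0.80)(0.85) − (-0.20)(-0.45) = 0.5900
  C_12 = −[(-0.45)(0.85) − (-0.20)(-0.20)] = 0.4225
  C_13 = (-0.45)(-0.45) − (0.80)(-0.20) = 0.3625
  C_21 = −[(-0.20)(0.85) − (-0.35)(-0.45)] = 0.3275
  C_22 = (0.85)(0.85) − (-0.35)(-0.20) = 0.6525
  C_23 = −[(0.85)(-0.45) − (-0.20)(-0.20)] = 0.4225
  C_31 = (-0.20)(-0.20) − (-0.35)(0.80) = 0.3200
  C_32 = −[(0.85)(-0.20) − (-0.35)(-0.45)] = 0.3275
  C_33 = (0.85)(0.80) − (-0.20)(-0.45) = 0.5900
det(I−A) = Σ_j (I−A)_1j·C_1j = (0.85)(0.5900) + (-0.20)(0.4225) + (-0.35)(0.3625) = 0.290125
adj(I−A) = Cᵀ =
  [ 0.5900   0.3275   0.3200]
  [ 0.4225   0.6525   0.3275]
  [ 0.3625   0.4225   0.5900]
(I − A)⁻¹ = adj(I−A) / det(I−A) ≈
  [   2.0336     1.1288     1.1030]
  [   1.4563     2.2490     1.1288]
  [   1.2495     1.4563     2.0336]
x = (I − A)⁻¹ d = adj(I−A)·d / det(I−A), with det(I−A) = 0.290125:
  x_1 = (0.5900·180 + 0.3275·225 + 0.3200·100) / 0.290125 = 211.8875 / 0.290125 ≈ 730.33
  x_2 = (0.4225·180 + 0.6525·225 + 0.3275·100) / 0.290125 = 255.6125 / 0.290125 ≈ 881.04
  x_3 = (0.3625·180 + 0.4225·225 + 0.5900·100) / 0.290125 = 219.3125 / 0.290125 ≈ 755.92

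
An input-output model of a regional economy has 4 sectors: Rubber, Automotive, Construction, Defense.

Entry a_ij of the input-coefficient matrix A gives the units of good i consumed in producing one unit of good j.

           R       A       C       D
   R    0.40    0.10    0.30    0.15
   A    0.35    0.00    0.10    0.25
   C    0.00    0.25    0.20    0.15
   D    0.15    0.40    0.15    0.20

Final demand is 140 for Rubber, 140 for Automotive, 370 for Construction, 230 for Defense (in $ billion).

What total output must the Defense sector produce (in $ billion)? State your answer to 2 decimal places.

I − A =
  [   0.60    -0.10    -0.30    -0.15]
  [  -0.35     1.00    -0.10    -0.25]
  [   0.00    -0.25     0.80    -0.15]
  [  -0.15    -0.40    -0.15     0.80]
Compute the cofactors C_ij = (−1)^(i+j)·(3×3 minor ij) of I−A; the adjugate is their transpose:
adj(I−A) = Cᵀ =
  [ 0.502125   0.193375   0.250250   0.201500]
  [ 0.248375   0.345750   0.171375   0.186750]
  [ 0.122875   0.152625   0.344750   0.135375]
  [ 0.241375   0.237750   0.197250   0.410750]
det(I−A) = Σ_j (I−A)_1j·C_1j = (0.60)(0.502125) + (-0.10)(0.248375) + (-0.30)(0.122875) + (-0.15)(0.241375) = 0.20336875
(I − A)⁻¹ = adj(I−A) / det(I−A) ≈
  [   2.4690     0.9509     1.2305     0.9908]
  [   1.2213     1.7001     0.8427     0.9183]
  [   0.6042     0.7505     1.6952     0.6657]
  [   1.1869     1.1691     0.9699     2.0197]
x = (I − A)⁻¹ d = adj(I−A)·d / det(I−A), with det(I−A) = 0.20336875:
  x_R = (0.502125·140 + 0.193375·140 + 0.250250·370 + 0.201500·230) / 0.20336875 = 236.3075 / 0.20336875 ≈ 1161.97
  x_A = (0.248375·140 + 0.345750·140 + 0.171375·370 + 0.186750·230) / 0.20336875 = 189.53875 / 0.20336875 ≈ 932.00
  x_C = (0.122875·140 + 0.152625·140 + 0.344750·370 + 0.135375·230) / 0.20336875 = 197.26375 / 0.20336875 ≈ 969.98
  x_D = (0.241375·140 + 0.237750·140 + 0.197250·370 + 0.410750·230) / 0.20336875 = 234.5325 / 0.20336875 ≈ 1153.24

x_D = 1153.24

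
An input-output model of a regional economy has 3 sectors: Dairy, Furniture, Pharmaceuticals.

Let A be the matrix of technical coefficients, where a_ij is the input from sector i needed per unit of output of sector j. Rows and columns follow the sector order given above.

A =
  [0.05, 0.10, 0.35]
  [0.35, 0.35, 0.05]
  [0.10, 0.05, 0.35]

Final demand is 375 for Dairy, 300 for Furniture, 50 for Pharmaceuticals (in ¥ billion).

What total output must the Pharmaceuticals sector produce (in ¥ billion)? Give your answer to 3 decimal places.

x_P = 222.883

I − A =
  [   0.95    -0.10    -0.35]
  [  -0.35     0.65    -0.05]
  [  -0.10    -0.05     0.65]
Cofactors of I−A, C_ij = (−1)^(i+j)·(minor ij) (rows/columns in the sector order above):
  C_11 = (0.65)(0.65) − (-0.05)(-0.05) = 0.4200
  C_12 = −[(-0.35)(0.65) − (-0.05)(-0.10)] = 0.2325
  C_13 = (-0.35)(-0.05) − (0.65)(-0.10) = 0.0825
  C_21 = −[(-0.10)(0.65) − (-0.35)(-0.05)] = 0.0825
  C_22 = (0.95)(0.65) − (-0.35)(-0.10) = 0.5825
  C_23 = −[(0.95)(-0.05) − (-0.10)(-0.10)] = 0.0575
  C_31 = (-0.10)(-0.05) − (-0.35)(0.65) = 0.2325
  C_32 = −[(0.95)(-0.05) − (-0.35)(-0.35)] = 0.1700
  C_33 = (0.95)(0.65) − (-0.10)(-0.35) = 0.5825
det(I−A) = Σ_j (I−A)_1j·C_1j = (0.95)(0.4200) + (-0.10)(0.2325) + (-0.35)(0.0825) = 0.346875
adj(I−A) = Cᵀ =
  [ 0.4200   0.0825   0.2325]
  [ 0.2325   0.5825   0.1700]
  [ 0.0825   0.0575   0.5825]
(I − A)⁻¹ = adj(I−A) / det(I−A) ≈
  [   1.2108     0.2378     0.6703]
  [   0.6703     1.6793     0.4901]
  [   0.2378     0.1658     1.6793]
x = (I − A)⁻¹ d = adj(I−A)·d / det(I−A), with det(I−A) = 0.346875:
  x_D = (0.4200·375 + 0.0825·300 + 0.2325·50) / 0.346875 = 193.875 / 0.346875 ≈ 558.919
  x_F = (0.2325·375 + 0.5825·300 + 0.1700·50) / 0.346875 = 270.4375 / 0.346875 ≈ 779.640
  x_P = (0.0825·375 + 0.0575·300 + 0.5825·50) / 0.346875 = 77.3125 / 0.346875 ≈ 222.883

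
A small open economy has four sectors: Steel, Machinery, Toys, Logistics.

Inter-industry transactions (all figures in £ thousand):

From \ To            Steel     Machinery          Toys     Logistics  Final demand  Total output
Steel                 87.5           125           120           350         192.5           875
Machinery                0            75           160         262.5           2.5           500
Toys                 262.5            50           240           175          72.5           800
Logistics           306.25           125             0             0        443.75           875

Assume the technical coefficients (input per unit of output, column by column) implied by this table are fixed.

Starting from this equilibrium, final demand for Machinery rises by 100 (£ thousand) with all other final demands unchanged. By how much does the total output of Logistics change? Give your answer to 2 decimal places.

Technical coefficients a_ij = z_ij / X_j:
  a_11 = 87.5/875 = 0.10, a_21 = 0/875 = 0.00, a_31 = 262.5/875 = 0.30, a_41 = 306.25/875 = 0.35
  a_12 = 125/500 = 0.25, a_22 = 75/500 = 0.15, a_32 = 50/500 = 0.10, a_42 = 125/500 = 0.25
  a_13 = 120/800 = 0.15, a_23 = 160/800 = 0.20, a_33 = 240/800 = 0.30, a_43 = 0/800 = 0.00
  a_14 = 350/875 = 0.40, a_24 = 262.5/875 = 0.30, a_34 = 175/875 = 0.20, a_44 = 0/875 = 0.00
I − A =
  [   0.90    -0.25    -0.15    -0.40]
  [   0.00     0.85    -0.20    -0.30]
  [  -0.30    -0.10     0.70    -0.20]
  [  -0.35    -0.25     0.00     1.00]
Compute the cofactors C_ij = (−1)^(i+j)·(3×3 minor ij) of I−A; the adjugate is their transpose:
adj(I−A) = Cᵀ =
  [ 0.512500   0.267500   0.186250   0.322500]
  [ 0.147500   0.476500   0.167750   0.235500]
  [ 0.302500   0.243500   0.552250   0.304500]
  [ 0.216250   0.212750   0.107125   0.464250]
det(I−A) = Σ_j (I−A)_1j·C_1j = (0.90)(0.512500) + (-0.25)(0.147500) + (-0.15)(0.302500) + (-0.40)(0.216250) = 0.2925
(I − A)⁻¹ = adj(I−A) / det(I−A) ≈
  [   1.7521     0.9145     0.6368     1.1026]
  [   0.5043     1.6291     0.5735     0.8051]
  [   1.0342     0.8325     1.8880     1.0410]
  [   0.7393     0.7274     0.3662     1.5872]
Δx = (I − A)⁻¹ Δd with Δd having +100 in the Machinery component and 0 elsewhere.
So Δx_4 = L_42 · (+100), where L_42 = adj(I−A)_42 / det(I−A) = 0.212750 / 0.2925.
Δx_4 = 0.212750 × (+100) / 0.2925 = 21.275 / 0.2925 ≈ 72.74.

Δx_4 = 72.74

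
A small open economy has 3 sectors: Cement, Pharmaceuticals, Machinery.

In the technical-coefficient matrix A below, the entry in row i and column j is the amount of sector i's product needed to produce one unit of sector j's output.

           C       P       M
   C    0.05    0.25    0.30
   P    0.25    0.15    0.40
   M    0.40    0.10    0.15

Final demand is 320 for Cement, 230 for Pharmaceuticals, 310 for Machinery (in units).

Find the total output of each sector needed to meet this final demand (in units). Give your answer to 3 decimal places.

I − A =
  [   0.95    -0.25    -0.30]
  [  -0.25     0.85    -0.40]
  [  -0.40    -0.10     0.85]
Cofactors of I−A, C_ij = (−1)^(i+j)·(minor ij) (rows/columns in the sector order above):
  C_11 = (0.85)(0.85) − (-0.40)(-0.10) = 0.6825
  C_12 = −[(-0.25)(0.85) − (-0.40)(-0.40)] = 0.3725
  C_13 = (-0.25)(-0.10) − (0.85)(-0.40) = 0.3650
  C_21 = −[(-0.25)(0.85) − (-0.30)(-0.10)] = 0.2425
  C_22 = (0.95)(0.85) − (-0.30)(-0.40) = 0.6875
  C_23 = −[(0.95)(-0.10) − (-0.25)(-0.40)] = 0.1950
  C_31 = (-0.25)(-0.40) − (-0.30)(0.85) = 0.3550
  C_32 = −[(0.95)(-0.40) − (-0.30)(-0.25)] = 0.4550
  C_33 = (0.95)(0.85) − (-0.25)(-0.25) = 0.7450
det(I−A) = Σ_j (I−A)_1j·C_1j = (0.95)(0.6825) + (-0.25)(0.3725) + (-0.30)(0.3650) = 0.44575
adj(I−A) = Cᵀ =
  [ 0.6825   0.2425   0.3550]
  [ 0.3725   0.6875   0.4550]
  [ 0.3650   0.1950   0.7450]
(I − A)⁻¹ = adj(I−A) / det(I−A) ≈
  [   1.5311     0.5440     0.7964]
  [   0.8357     1.5423     1.0208]
  [   0.8188     0.4375     1.6713]
x = (I − A)⁻¹ d = adj(I−A)·d / det(I−A), with det(I−A) = 0.44575:
  x_C = (0.6825·320 + 0.2425·230 + 0.3550·310) / 0.44575 = 384.225 / 0.44575 ≈ 861.974
  x_P = (0.3725·320 + 0.6875·230 + 0.4550·310) / 0.44575 = 418.375 / 0.44575 ≈ 938.587
  x_M = (0.3650·320 + 0.1950·230 + 0.7450·310) / 0.44575 = 392.60 / 0.44575 ≈ 880.763

x_C = 861.974, x_P = 938.587, x_M = 880.763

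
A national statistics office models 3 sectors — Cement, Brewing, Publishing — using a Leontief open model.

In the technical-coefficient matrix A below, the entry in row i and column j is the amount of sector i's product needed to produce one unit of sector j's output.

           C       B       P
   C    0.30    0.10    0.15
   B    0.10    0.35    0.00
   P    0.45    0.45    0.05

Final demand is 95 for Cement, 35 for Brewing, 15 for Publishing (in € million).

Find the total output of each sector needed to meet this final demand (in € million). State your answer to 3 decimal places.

I − A =
  [   0.70    -0.10    -0.15]
  [  -0.10     0.65     0.00]
  [  -0.45    -0.45     0.95]
Cofactors of I−A, C_ij = (−1)^(i+j)·(minor ij) (rows/columns in the sector order above):
  C_11 = (0.65)(0.95) − (0.00)(-0.45) = 0.6175
  C_12 = −[(-0.10)(0.95) − (0.00)(-0.45)] = 0.0950
  C_13 = (-0.10)(-0.45) − (0.65)(-0.45) = 0.3375
  C_21 = −[(-0.10)(0.95) − (-0.15)(-0.45)] = 0.1625
  C_22 = (0.70)(0.95) − (-0.15)(-0.45) = 0.5975
  C_23 = −[(0.70)(-0.45) − (-0.10)(-0.45)] = 0.3600
  C_31 = (-0.10)(0.00) − (-0.15)(0.65) = 0.0975
  C_32 = −[(0.70)(0.00) − (-0.15)(-0.10)] = 0.0150
  C_33 = (0.70)(0.65) − (-0.10)(-0.10) = 0.4450
det(I−A) = Σ_j (I−A)_1j·C_1j = (0.70)(0.6175) + (-0.10)(0.0950) + (-0.15)(0.3375) = 0.372125
adj(I−A) = Cᵀ =
  [ 0.6175   0.1625   0.0975]
  [ 0.0950   0.5975   0.0150]
  [ 0.3375   0.3600   0.4450]
(I − A)⁻¹ = adj(I−A) / det(I−A) ≈
  [   1.6594     0.4367     0.2620]
  [   0.2553     1.6056     0.0403]
  [   0.9070     0.9674     1.1958]
x = (I − A)⁻¹ d = adj(I−A)·d / det(I−A), with det(I−A) = 0.372125:
  x_C = (0.6175·95 + 0.1625·35 + 0.0975·15) / 0.372125 = 65.8125 / 0.372125 ≈ 176.856
  x_B = (0.0950·95 + 0.5975·35 + 0.0150·15) / 0.372125 = 30.1625 / 0.372125 ≈ 81.055
  x_P = (0.3375·95 + 0.3600·35 + 0.4450·15) / 0.372125 = 51.3375 / 0.372125 ≈ 137.958

x_C = 176.856, x_B = 81.055, x_P = 137.958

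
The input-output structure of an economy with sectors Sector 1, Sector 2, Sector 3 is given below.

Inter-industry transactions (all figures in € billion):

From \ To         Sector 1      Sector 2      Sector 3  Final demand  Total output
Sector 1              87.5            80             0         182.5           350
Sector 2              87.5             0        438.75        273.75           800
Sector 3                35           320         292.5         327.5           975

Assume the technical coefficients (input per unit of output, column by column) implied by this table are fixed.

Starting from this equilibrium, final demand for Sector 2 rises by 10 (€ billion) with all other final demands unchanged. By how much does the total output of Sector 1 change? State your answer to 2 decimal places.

Technical coefficients a_ij = z_ij / X_j:
  a_11 = 87.5/350 = 0.25, a_21 = 87.5/350 = 0.25, a_31 = 35/350 = 0.10
  a_12 = 80/800 = 0.10, a_22 = 0/800 = 0.00, a_32 = 320/800 = 0.40
  a_13 = 0/975 = 0.00, a_23 = 438.75/975 = 0.45, a_33 = 292.5/975 = 0.30
I − A =
  [   0.75    -0.10     0.00]
  [  -0.25     1.00    -0.45]
  [  -0.10    -0.40     0.70]
Cofactors of I−A, C_ij = (−1)^(i+j)·(minor ij) (rows/columns in the sector order above):
  C_11 = (1.00)(0.70) − (-0.45)(-0.40) = 0.5200
  C_12 = −[(-0.25)(0.70) − (-0.45)(-0.10)] = 0.2200
  C_13 = (-0.25)(-0.40) − (1.00)(-0.10) = 0.2000
  C_21 = −[(-0.10)(0.70) − (0.00)(-0.40)] = 0.0700
  C_22 = (0.75)(0.70) − (0.00)(-0.10) = 0.5250
  C_23 = −[(0.75)(-0.40) − (-0.10)(-0.10)] = 0.3100
  C_31 = (-0.10)(-0.45) − (0.00)(1.00) = 0.0450
  C_32 = −[(0.75)(-0.45) − (0.00)(-0.25)] = 0.3375
  C_33 = (0.75)(1.00) − (-0.10)(-0.25) = 0.7250
det(I−A) = Σ_j (I−A)_1j·C_1j = (0.75)(0.5200) + (-0.10)(0.2200) + (0.00)(0.2000) = 0.3680
adj(I−A) = Cᵀ =
  [ 0.5200   0.0700   0.0450]
  [ 0.2200   0.5250   0.3375]
  [ 0.2000   0.3100   0.7250]
(I − A)⁻¹ = adj(I−A) / det(I−A) ≈
  [   1.4130     0.1902     0.1223]
  [   0.5978     1.4266     0.9171]
  [   0.5435     0.8424     1.9701]
Δx = (I − A)⁻¹ Δd with Δd having +10 in the Sector 2 component and 0 elsewhere.
So Δx_1 = L_12 · (+10), where L_12 = adj(I−A)_12 / det(I−A) = 0.0700 / 0.3680.
Δx_1 = 0.0700 × (+10) / 0.3680 = 0.70 / 0.3680 ≈ 1.90.

Δx_1 = 1.90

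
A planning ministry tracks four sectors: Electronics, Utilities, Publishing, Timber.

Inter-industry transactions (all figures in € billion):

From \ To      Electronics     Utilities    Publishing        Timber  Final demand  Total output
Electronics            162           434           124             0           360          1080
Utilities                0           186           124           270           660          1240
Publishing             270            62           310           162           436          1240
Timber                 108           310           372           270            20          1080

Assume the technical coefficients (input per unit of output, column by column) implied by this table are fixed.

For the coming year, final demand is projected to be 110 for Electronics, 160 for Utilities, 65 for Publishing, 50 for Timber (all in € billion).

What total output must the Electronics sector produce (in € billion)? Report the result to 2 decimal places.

x_E = 289.66

Technical coefficients a_ij = z_ij / X_j:
  a_EE = 162/1080 = 0.15, a_UE = 0/1080 = 0.00, a_PE = 270/1080 = 0.25, a_TE = 108/1080 = 0.10
  a_EU = 434/1240 = 0.35, a_UU = 186/1240 = 0.15, a_PU = 62/1240 = 0.05, a_TU = 310/1240 = 0.25
  a_EP = 124/1240 = 0.10, a_UP = 124/1240 = 0.10, a_PP = 310/1240 = 0.25, a_TP = 372/1240 = 0.30
  a_ET = 0/1080 = 0.00, a_UT = 270/1080 = 0.25, a_PT = 162/1080 = 0.15, a_TT = 270/1080 = 0.25
I − A =
  [   0.85    -0.35    -0.10     0.00]
  [   0.00     0.85    -0.10    -0.25]
  [  -0.25    -0.05     0.75    -0.15]
  [  -0.10    -0.25    -0.30     0.75]
Compute the cofactors C_ij = (−1)^(i+j)·(3×3 minor ij) of I−A; the adjugate is their transpose:
adj(I−A) = Cᵀ =
  [ 0.381750   0.188625   0.110000   0.084875]
  [ 0.057750   0.419625   0.130000   0.165875]
  [ 0.157750   0.134625   0.480000   0.140875]
  [ 0.133250   0.218875   0.250000   0.507625]
det(I−A) = Σ_j (I−A)_1j·C_1j = (0.85)(0.381750) + (-0.35)(0.057750) + (-0.10)(0.157750) + (0.00)(0.133250) = 0.2885
(I − A)⁻¹ = adj(I−A) / det(I−A) ≈
  [   1.3232     0.6538     0.3813     0.2942]
  [   0.2002     1.4545     0.4506     0.5750]
  [   0.5468     0.4666     1.6638     0.4883]
  [   0.4619     0.7587     0.8666     1.7595]
x = (I − A)⁻¹ d = adj(I−A)·d / det(I−A), with det(I−A) = 0.2885:
  x_E = (0.381750·110 + 0.188625·160 + 0.110000·65 + 0.084875·50) / 0.2885 = 83.56625 / 0.2885 ≈ 289.66
  x_U = (0.057750·110 + 0.419625·160 + 0.130000·65 + 0.165875·50) / 0.2885 = 90.23625 / 0.2885 ≈ 312.78
  x_P = (0.157750·110 + 0.134625·160 + 0.480000·65 + 0.140875·50) / 0.2885 = 77.13625 / 0.2885 ≈ 267.37
  x_T = (0.133250·110 + 0.218875·160 + 0.250000·65 + 0.507625·50) / 0.2885 = 91.30875 / 0.2885 ≈ 316.49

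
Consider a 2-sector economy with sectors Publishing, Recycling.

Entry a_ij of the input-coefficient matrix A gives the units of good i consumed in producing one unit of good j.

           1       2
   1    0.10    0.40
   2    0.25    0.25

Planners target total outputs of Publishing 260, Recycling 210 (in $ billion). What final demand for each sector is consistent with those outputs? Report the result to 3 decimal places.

I − A =
  [   0.90    -0.40]
  [  -0.25     0.75]
d = (I − A) x:
  d_1 = (+0.90)·260 + (-0.40)·210 = 150.000
  d_2 = (-0.25)·260 + (+0.75)·210 = 92.500

d_1 = 150.000, d_2 = 92.500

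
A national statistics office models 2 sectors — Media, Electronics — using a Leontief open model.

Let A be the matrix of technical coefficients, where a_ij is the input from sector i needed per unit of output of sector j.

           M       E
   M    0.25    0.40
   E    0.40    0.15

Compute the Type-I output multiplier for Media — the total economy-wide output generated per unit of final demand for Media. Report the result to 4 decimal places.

I − A =
  [   0.75    -0.40]
  [  -0.40     0.85]
det(I−A) = (0.75)(0.85) − (-0.40)(-0.40) = 0.4775
adj(I−A) = [[0.85, 0.40], [0.40, 0.75]]
(I − A)⁻¹ = adj(I−A) / det(I−A) ≈
  [   1.78010     0.83770]
  [   0.83770     1.57068]
The output multiplier for sector j is the column-j sum of the Leontief inverse (I − A)⁻¹ = adj(I−A) / det(I−A).
Column M of adj(I−A): (0.85, 0.40); det(I−A) = 0.4775.
m_M = (0.85 + 0.40) / 0.4775 = 1.25 / 0.4775 ≈ 2.6178.

m_M = 2.6178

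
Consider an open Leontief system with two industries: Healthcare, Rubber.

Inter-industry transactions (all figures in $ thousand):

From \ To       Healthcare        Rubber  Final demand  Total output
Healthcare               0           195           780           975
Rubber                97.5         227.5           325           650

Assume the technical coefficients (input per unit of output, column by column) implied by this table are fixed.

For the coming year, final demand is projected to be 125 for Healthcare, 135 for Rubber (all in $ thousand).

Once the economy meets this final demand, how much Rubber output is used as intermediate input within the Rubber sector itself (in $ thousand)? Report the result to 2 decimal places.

Technical coefficients a_ij = z_ij / X_j:
  a_11 = 0/975 = 0.00, a_21 = 97.5/975 = 0.10
  a_12 = 195/650 = 0.30, a_22 = 227.5/650 = 0.35
I − A =
  [   1.00    -0.30]
  [  -0.10     0.65]
det(I−A) = (1.00)(0.65) − (-0.30)(-0.10) = 0.6200
adj(I−A) = [[0.65, 0.30], [0.10, 1.00]]
(I − A)⁻¹ = adj(I−A) / det(I−A) ≈
  [   1.0484     0.4839]
  [   0.1613     1.6129]
First solve x = (I − A)⁻¹ d = adj(I−A)·d / det(I−A); in particular x_2 = (0.10·125 + 1.00·135) / 0.6200 = 147.50 / 0.6200 ≈ 237.9032.
Intermediate flow from 2 to 2: z_22 = a_22 · x_2 = 0.35 × 147.50 / 0.6200 = 51.625 / 0.6200 ≈ 83.27.

z_22 = 83.27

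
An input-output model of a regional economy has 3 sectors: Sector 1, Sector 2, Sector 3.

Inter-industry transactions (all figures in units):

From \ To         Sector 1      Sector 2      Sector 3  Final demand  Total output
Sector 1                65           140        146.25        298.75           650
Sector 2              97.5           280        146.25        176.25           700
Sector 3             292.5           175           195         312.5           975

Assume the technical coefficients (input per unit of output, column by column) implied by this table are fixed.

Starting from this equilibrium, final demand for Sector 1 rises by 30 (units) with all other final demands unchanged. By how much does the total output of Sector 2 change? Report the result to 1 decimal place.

Technical coefficients a_ij = z_ij / X_j:
  a_11 = 65/650 = 0.10, a_21 = 97.5/650 = 0.15, a_31 = 292.5/650 = 0.45
  a_12 = 140/700 = 0.20, a_22 = 280/700 = 0.40, a_32 = 175/700 = 0.25
  a_13 = 146.25/975 = 0.15, a_23 = 146.25/975 = 0.15, a_33 = 195/975 = 0.20
I − A =
  [   0.90    -0.20    -0.15]
  [  -0.15     0.60    -0.15]
  [  -0.45    -0.25     0.80]
Cofactors of I−A, C_ij = (−1)^(i+j)·(minor ij) (rows/columns in the sector order above):
  C_11 = (0.60)(0.80) − (-0.15)(-0.25) = 0.4425
  C_12 = −[(-0.15)(0.80) − (-0.15)(-0.45)] = 0.1875
  C_13 = (-0.15)(-0.25) − (0.60)(-0.45) = 0.3075
  C_21 = −[(-0.20)(0.80) − (-0.15)(-0.25)] = 0.1975
  C_22 = (0.90)(0.80) − (-0.15)(-0.45) = 0.6525
  C_23 = −[(0.90)(-0.25) − (-0.20)(-0.45)] = 0.3150
  C_31 = (-0.20)(-0.15) − (-0.15)(0.60) = 0.1200
  C_32 = −[(0.90)(-0.15) − (-0.15)(-0.15)] = 0.1575
  C_33 = (0.90)(0.60) − (-0.20)(-0.15) = 0.5100
det(I−A) = Σ_j (I−A)_1j·C_1j = (0.90)(0.4425) + (-0.20)(0.1875) + (-0.15)(0.3075) = 0.314625
adj(I−A) = Cᵀ =
  [ 0.4425   0.1975   0.1200]
  [ 0.1875   0.6525   0.1575]
  [ 0.3075   0.3150   0.5100]
(I − A)⁻¹ = adj(I−A) / det(I−A) ≈
  [   1.4064     0.6277     0.3814]
  [   0.5959     2.0739     0.5006]
  [   0.9774     1.0012     1.6210]
Δx = (I − A)⁻¹ Δd with Δd having +30 in the Sector 1 component and 0 elsewhere.
So Δx_2 = L_21 · (+30), where L_21 = adj(I−A)_21 / det(I−A) = 0.1875 / 0.314625.
Δx_2 = 0.1875 × (+30) / 0.314625 = 5.625 / 0.314625 ≈ 17.9.

Δx_2 = 17.9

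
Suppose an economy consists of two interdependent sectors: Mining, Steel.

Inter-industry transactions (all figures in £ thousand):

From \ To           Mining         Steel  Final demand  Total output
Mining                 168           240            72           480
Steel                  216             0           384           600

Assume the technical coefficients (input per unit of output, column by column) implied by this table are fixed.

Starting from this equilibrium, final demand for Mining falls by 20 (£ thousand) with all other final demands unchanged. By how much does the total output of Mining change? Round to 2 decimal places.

Technical coefficients a_ij = z_ij / X_j:
  a_MM = 168/480 = 0.35, a_SM = 216/480 = 0.45
  a_MS = 240/600 = 0.40, a_SS = 0/600 = 0.00
I − A =
  [   0.65    -0.40]
  [  -0.45     1.00]
det(I−A) = (0.65)(1.00) − (-0.40)(-0.45) = 0.4700
adj(I−A) = [[1.00, 0.40], [0.45, 0.65]]
(I − A)⁻¹ = adj(I−A) / det(I−A) ≈
  [   2.1277     0.8511]
  [   0.9574     1.3830]
Δx = (I − A)⁻¹ Δd with Δd having -20 in the Mining component and 0 elsewhere.
So Δx_M = L_MM · (-20), where L_MM = adj(I−A)_MM / det(I−A) = 1.00 / 0.4700.
Δx_M = 1.00 × (-20) / 0.4700 = -20.00 / 0.4700 ≈ -42.55.

Δx_M = -42.55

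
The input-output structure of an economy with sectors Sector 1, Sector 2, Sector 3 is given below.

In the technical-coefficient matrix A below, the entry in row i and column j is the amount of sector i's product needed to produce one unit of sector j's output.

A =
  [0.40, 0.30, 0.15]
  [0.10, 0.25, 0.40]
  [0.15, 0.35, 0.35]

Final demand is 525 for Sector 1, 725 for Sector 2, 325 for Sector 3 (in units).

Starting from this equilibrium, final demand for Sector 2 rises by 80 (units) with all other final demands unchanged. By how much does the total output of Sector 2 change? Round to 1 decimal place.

I − A =
  [   0.60    -0.30    -0.15]
  [  -0.10     0.75    -0.40]
  [  -0.15    -0.35     0.65]
Cofactors of I−A, C_ij = (−1)^(i+j)·(minor ij) (rows/columns in the sector order above):
  C_11 = (0.75)(0.65) − (-0.40)(-0.35) = 0.3475
  C_12 = −[(-0.10)(0.65) − (-0.40)(-0.15)] = 0.1250
  C_13 = (-0.10)(-0.35) − (0.75)(-0.15) = 0.1475
  C_21 = −[(-0.30)(0.65) − (-0.15)(-0.35)] = 0.2475
  C_22 = (0.60)(0.65) − (-0.15)(-0.15) = 0.3675
  C_23 = −[(0.60)(-0.35) − (-0.30)(-0.15)] = 0.2550
  C_31 = (-0.30)(-0.40) − (-0.15)(0.75) = 0.2325
  C_32 = −[(0.60)(-0.40) − (-0.15)(-0.10)] = 0.2550
  C_33 = (0.60)(0.75) − (-0.30)(-0.10) = 0.4200
det(I−A) = Σ_j (I−A)_1j·C_1j = (0.60)(0.3475) + (-0.30)(0.1250) + (-0.15)(0.1475) = 0.148875
adj(I−A) = Cᵀ =
  [ 0.3475   0.2475   0.2325]
  [ 0.1250   0.3675   0.2550]
  [ 0.1475   0.2550   0.4200]
(I − A)⁻¹ = adj(I−A) / det(I−A) ≈
  [   2.3342     1.6625     1.5617]
  [   0.8396     2.4685     1.7128]
  [   0.9908     1.7128     2.8212]
Δx = (I − A)⁻¹ Δd with Δd having +80 in the Sector 2 component and 0 elsewhere.
So Δx_2 = L_22 · (+80), where L_22 = adj(I−A)_22 / det(I−A) = 0.3675 / 0.148875.
Δx_2 = 0.3675 × (+80) / 0.148875 = 29.40 / 0.148875 ≈ 197.5.

Δx_2 = 197.5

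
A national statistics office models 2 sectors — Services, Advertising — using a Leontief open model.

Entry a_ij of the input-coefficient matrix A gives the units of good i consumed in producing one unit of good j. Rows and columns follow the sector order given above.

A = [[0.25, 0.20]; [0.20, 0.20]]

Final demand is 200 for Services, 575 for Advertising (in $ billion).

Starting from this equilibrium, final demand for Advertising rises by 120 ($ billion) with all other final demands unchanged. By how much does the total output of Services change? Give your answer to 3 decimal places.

Δx_S = 42.857

I − A =
  [   0.75    -0.20]
  [  -0.20     0.80]
det(I−A) = (0.75)(0.80) − (-0.20)(-0.20) = 0.5600
adj(I−A) = [[0.80, 0.20], [0.20, 0.75]]
(I − A)⁻¹ = adj(I−A) / det(I−A) ≈
  [   1.4286     0.3571]
  [   0.3571     1.3393]
Δx = (I − A)⁻¹ Δd with Δd having +120 in the Advertising component and 0 elsewhere.
So Δx_S = L_SA · (+120), where L_SA = adj(I−A)_SA / det(I−A) = 0.20 / 0.5600.
Δx_S = 0.20 × (+120) / 0.5600 = 24.00 / 0.5600 ≈ 42.857.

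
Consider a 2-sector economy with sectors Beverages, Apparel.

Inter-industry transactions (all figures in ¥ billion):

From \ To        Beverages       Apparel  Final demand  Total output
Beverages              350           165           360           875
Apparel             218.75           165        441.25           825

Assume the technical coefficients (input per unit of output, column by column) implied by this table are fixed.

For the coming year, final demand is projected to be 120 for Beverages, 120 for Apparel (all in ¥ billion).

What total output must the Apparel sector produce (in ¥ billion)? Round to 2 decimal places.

x_2 = 237.21

Technical coefficients a_ij = z_ij / X_j:
  a_11 = 350/875 = 0.40, a_21 = 218.75/875 = 0.25
  a_12 = 165/825 = 0.20, a_22 = 165/825 = 0.20
I − A =
  [   0.60    -0.20]
  [  -0.25     0.80]
det(I−A) = (0.60)(0.80) − (-0.20)(-0.25) = 0.4300
adj(I−A) = [[0.80, 0.20], [0.25, 0.60]]
(I − A)⁻¹ = adj(I−A) / det(I−A) ≈
  [   1.8605     0.4651]
  [   0.5814     1.3953]
x = (I − A)⁻¹ d = adj(I−A)·d / det(I−A), with det(I−A) = 0.4300:
  x_1 = (0.80·120 + 0.20·120) / 0.4300 = 120.00 / 0.4300 ≈ 279.07
  x_2 = (0.25·120 + 0.60·120) / 0.4300 = 102.00 / 0.4300 ≈ 237.21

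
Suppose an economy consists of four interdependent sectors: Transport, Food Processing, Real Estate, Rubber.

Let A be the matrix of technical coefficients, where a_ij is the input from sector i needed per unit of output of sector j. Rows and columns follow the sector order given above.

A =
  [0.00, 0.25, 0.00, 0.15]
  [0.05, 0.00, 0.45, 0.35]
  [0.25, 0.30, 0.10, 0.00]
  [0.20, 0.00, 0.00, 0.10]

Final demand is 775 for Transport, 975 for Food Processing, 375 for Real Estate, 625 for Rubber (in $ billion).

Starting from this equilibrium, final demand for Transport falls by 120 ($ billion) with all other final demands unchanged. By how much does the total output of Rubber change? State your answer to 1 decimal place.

I − A =
  [   1.00    -0.25     0.00    -0.15]
  [  -0.05     1.00    -0.45    -0.35]
  [  -0.25    -0.30     0.90     0.00]
  [  -0.20     0.00     0.00     0.90]
Compute the cofactors C_ij = (−1)^(i+j)·(3×3 minor ij) of I−A; the adjugate is their transpose:
adj(I−A) = Cᵀ =
  [ 0.688500   0.202500   0.101250   0.193500]
  [ 0.204750   0.783000   0.391500   0.338625]
  [ 0.259500   0.317250   0.841250   0.166625]
  [ 0.153000   0.045000   0.022500   0.725625]
det(I−A) = Σ_j (I−A)_1j·C_1j = (1.00)(0.688500) + (-0.25)(0.204750) + (0.00)(0.259500) + (-0.15)(0.153000) = 0.6143625
(I − A)⁻¹ = adj(I−A) / det(I−A) ≈
  [   1.1207     0.3296     0.1648     0.3150]
  [   0.3333     1.2745     0.6372     0.5512]
  [   0.4224     0.5164     1.3693     0.2712]
  [   0.2490     0.0732     0.0366     1.1811]
Δx = (I − A)⁻¹ Δd with Δd having -120 in the Transport component and 0 elsewhere.
So Δx_4 = L_41 · (-120), where L_41 = adj(I−A)_41 / det(I−A) = 0.153000 / 0.6143625.
Δx_4 = 0.153000 × (-120) / 0.6143625 = -18.36 / 0.6143625 ≈ -29.9.

Δx_4 = -29.9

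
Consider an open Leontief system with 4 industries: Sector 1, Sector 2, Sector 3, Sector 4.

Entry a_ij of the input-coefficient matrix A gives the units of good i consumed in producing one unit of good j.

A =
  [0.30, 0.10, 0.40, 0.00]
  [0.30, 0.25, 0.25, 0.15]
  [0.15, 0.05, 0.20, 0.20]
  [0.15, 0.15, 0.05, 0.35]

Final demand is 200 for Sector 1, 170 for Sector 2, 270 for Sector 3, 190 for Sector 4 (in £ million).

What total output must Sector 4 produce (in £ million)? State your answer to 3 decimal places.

x_4 = 771.782

I − A =
  [   0.70    -0.10    -0.40     0.00]
  [  -0.30     0.75    -0.25    -0.15]
  [  -0.15    -0.05     0.80    -0.20]
  [  -0.15    -0.15    -0.05     0.65]
Compute the cofactors C_ij = (−1)^(i+j)·(3×3 minor ij) of I−A; the adjugate is their transpose:
adj(I−A) = Cᵀ =
  [ 0.348500   0.076000   0.203000   0.080000]
  [ 0.204000   0.306000   0.206000   0.134000]
  [ 0.112125   0.056500   0.303750   0.106500]
  [ 0.136125   0.092500   0.117750   0.332500]
det(I−A) = Σ_j (I−A)_1j·C_1j = (0.70)(0.348500) + (-0.10)(0.204000) + (-0.40)(0.112125) + (0.00)(0.136125) = 0.1787
(I − A)⁻¹ = adj(I−A) / det(I−A) ≈
  [   1.9502     0.4253     1.1360     0.4477]
  [   1.1416     1.7124     1.1528     0.7499]
  [   0.6274     0.3162     1.6998     0.5960]
  [   0.7618     0.5176     0.6589     1.8607]
x = (I − A)⁻¹ d = adj(I−A)·d / det(I−A), with det(I−A) = 0.1787:
  x_1 = (0.348500·200 + 0.076000·170 + 0.203000·270 + 0.080000·190) / 0.1787 = 152.63 / 0.1787 ≈ 854.113
  x_2 = (0.204000·200 + 0.306000·170 + 0.206000·270 + 0.134000·190) / 0.1787 = 173.90 / 0.1787 ≈ 973.139
  x_3 = (0.112125·200 + 0.056500·170 + 0.303750·270 + 0.106500·190) / 0.1787 = 134.2775 / 0.1787 ≈ 751.413
  x_4 = (0.136125·200 + 0.092500·170 + 0.117750·270 + 0.332500·190) / 0.1787 = 137.9175 / 0.1787 ≈ 771.782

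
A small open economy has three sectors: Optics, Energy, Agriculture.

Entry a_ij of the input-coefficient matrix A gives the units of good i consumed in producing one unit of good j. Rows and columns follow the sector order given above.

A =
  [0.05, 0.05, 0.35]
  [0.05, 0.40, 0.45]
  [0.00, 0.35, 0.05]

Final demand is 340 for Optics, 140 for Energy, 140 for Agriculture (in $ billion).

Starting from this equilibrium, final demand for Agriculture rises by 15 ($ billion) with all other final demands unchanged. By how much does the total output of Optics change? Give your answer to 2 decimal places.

I − A =
  [   0.95    -0.05    -0.35]
  [  -0.05     0.60    -0.45]
  [   0.00    -0.35     0.95]
Cofactors of I−A, C_ij = (−1)^(i+j)·(minor ij) (rows/columns in the sector order above):
  C_11 = (0.60)(0.95) − (-0.45)(-0.35) = 0.4125
  C_12 = −[(-0.05)(0.95) − (-0.45)(0.00)] = 0.0475
  C_13 = (-0.05)(-0.35) − (0.60)(0.00) = 0.0175
  C_21 = −[(-0.05)(0.95) − (-0.35)(-0.35)] = 0.1700
  C_22 = (0.95)(0.95) − (-0.35)(0.00) = 0.9025
  C_23 = −[(0.95)(-0.35) − (-0.05)(0.00)] = 0.3325
  C_31 = (-0.05)(-0.45) − (-0.35)(0.60) = 0.2325
  C_32 = −[(0.95)(-0.45) − (-0.35)(-0.05)] = 0.4450
  C_33 = (0.95)(0.60) − (-0.05)(-0.05) = 0.5675
det(I−A) = Σ_j (I−A)_1j·C_1j = (0.95)(0.4125) + (-0.05)(0.0475) + (-0.35)(0.0175) = 0.383375
adj(I−A) = Cᵀ =
  [ 0.4125   0.1700   0.2325]
  [ 0.0475   0.9025   0.4450]
  [ 0.0175   0.3325   0.5675]
(I − A)⁻¹ = adj(I−A) / det(I−A) ≈
  [   1.0760     0.4434     0.6065]
  [   0.1239     2.3541     1.1607]
  [   0.0456     0.8673     1.4803]
Δx = (I − A)⁻¹ Δd with Δd having +15 in the Agriculture component and 0 elsewhere.
So Δx_O = L_OA · (+15), where L_OA = adj(I−A)_OA / det(I−A) = 0.2325 / 0.383375.
Δx_O = 0.2325 × (+15) / 0.383375 = 3.4875 / 0.383375 ≈ 9.10.

Δx_O = 9.10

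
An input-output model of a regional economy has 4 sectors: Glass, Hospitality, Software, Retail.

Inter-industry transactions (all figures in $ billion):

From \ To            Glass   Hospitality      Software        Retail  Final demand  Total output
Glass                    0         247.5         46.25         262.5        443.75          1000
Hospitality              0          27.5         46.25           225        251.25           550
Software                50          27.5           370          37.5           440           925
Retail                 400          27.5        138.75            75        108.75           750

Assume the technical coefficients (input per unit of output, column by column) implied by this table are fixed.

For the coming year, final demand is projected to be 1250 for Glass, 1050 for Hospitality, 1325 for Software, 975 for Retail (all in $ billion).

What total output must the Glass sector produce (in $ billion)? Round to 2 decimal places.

x_G = 3592.46

Technical coefficients a_ij = z_ij / X_j:
  a_GG = 0/1000 = 0.00, a_HG = 0/1000 = 0.00, a_SG = 50/1000 = 0.05, a_RG = 400/1000 = 0.40
  a_GH = 247.5/550 = 0.45, a_HH = 27.5/550 = 0.05, a_SH = 27.5/550 = 0.05, a_RH = 27.5/550 = 0.05
  a_GS = 46.25/925 = 0.05, a_HS = 46.25/925 = 0.05, a_SS = 370/925 = 0.40, a_RS = 138.75/925 = 0.15
  a_GR = 262.5/750 = 0.35, a_HR = 225/750 = 0.30, a_SR = 37.5/750 = 0.05, a_RR = 75/750 = 0.10
I − A =
  [   1.00    -0.45    -0.05    -0.35]
  [   0.00     0.95    -0.05    -0.30]
  [  -0.05    -0.05     0.60    -0.05]
  [  -0.40    -0.05    -0.15     0.90]
Compute the cofactors C_ij = (−1)^(i+j)·(3×3 minor ij) of I−A; the adjugate is their transpose:
adj(I−A) = Cᵀ =
  [ 0.492250   0.255125   0.133250   0.283875]
  [ 0.077500   0.442625   0.089000   0.182625]
  [ 0.067000   0.070625   0.653000   0.085875]
  [ 0.234250   0.149750   0.173000   0.564000]
det(I−A) = Σ_j (I−A)_1j·C_1j = (1.00)(0.492250) + (-0.45)(0.077500) + (-0.05)(0.067000) + (-0.35)(0.234250) = 0.3720375
(I − A)⁻¹ = adj(I−A) / det(I−A) ≈
  [   1.3231     0.6858     0.3582     0.7630]
  [   0.2083     1.1897     0.2392     0.4909]
  [   0.1801     0.1898     1.7552     0.2308]
  [   0.6296     0.4025     0.4650     1.5160]
x = (I − A)⁻¹ d = adj(I−A)·d / det(I−A), with det(I−A) = 0.3720375:
  x_G = (0.492250·1250 + 0.255125·1050 + 0.133250·1325 + 0.283875·975) / 0.3720375 = 1336.528125 / 0.3720375 ≈ 3592.46
  x_H = (0.077500·1250 + 0.442625·1050 + 0.089000·1325 + 0.182625·975) / 0.3720375 = 857.615625 / 0.3720375 ≈ 2305.19
  x_S = (0.067000·1250 + 0.070625·1050 + 0.653000·1325 + 0.085875·975) / 0.3720375 = 1106.859375 / 0.3720375 ≈ 2975.13
  x_R = (0.234250·1250 + 0.149750·1050 + 0.173000·1325 + 0.564000·975) / 0.3720375 = 1229.175 / 0.3720375 ≈ 3303.90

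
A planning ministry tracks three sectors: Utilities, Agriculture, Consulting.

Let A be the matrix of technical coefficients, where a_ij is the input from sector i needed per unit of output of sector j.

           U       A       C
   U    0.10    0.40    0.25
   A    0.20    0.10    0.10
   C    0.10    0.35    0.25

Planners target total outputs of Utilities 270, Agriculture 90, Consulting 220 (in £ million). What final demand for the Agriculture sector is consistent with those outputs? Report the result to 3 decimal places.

I − A =
  [   0.90    -0.40    -0.25]
  [  -0.20     0.90    -0.10]
  [  -0.10    -0.35     0.75]
d = (I − A) x:
  d_U = (+0.90)·270 + (-0.40)·90 + (-0.25)·220 = 152.000
  d_A = (-0.20)·270 + (+0.90)·90 + (-0.10)·220 = 5.000
  d_C = (-0.10)·270 + (-0.35)·90 + (+0.75)·220 = 106.500

d_A = 5.000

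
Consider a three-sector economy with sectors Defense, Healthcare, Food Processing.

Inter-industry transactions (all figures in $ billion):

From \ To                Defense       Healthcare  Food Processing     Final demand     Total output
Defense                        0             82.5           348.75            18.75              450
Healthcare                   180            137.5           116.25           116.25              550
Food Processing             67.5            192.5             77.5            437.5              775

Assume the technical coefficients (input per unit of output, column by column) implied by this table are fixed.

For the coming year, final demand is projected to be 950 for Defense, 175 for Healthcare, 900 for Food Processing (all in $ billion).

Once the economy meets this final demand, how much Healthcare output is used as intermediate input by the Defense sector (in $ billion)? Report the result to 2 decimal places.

Technical coefficients a_ij = z_ij / X_j:
  a_DD = 0/450 = 0.00, a_HD = 180/450 = 0.40, a_FD = 67.5/450 = 0.15
  a_DH = 82.5/550 = 0.15, a_HH = 137.5/550 = 0.25, a_FH = 192.5/550 = 0.35
  a_DF = 348.75/775 = 0.45, a_HF = 116.25/775 = 0.15, a_FF = 77.5/775 = 0.10
I − A =
  [   1.00    -0.15    -0.45]
  [  -0.40     0.75    -0.15]
  [  -0.15    -0.35     0.90]
Cofactors of I−A, C_ij = (−1)^(i+j)·(minor ij) (rows/columns in the sector order above):
  C_11 = (0.75)(0.90) − (-0.15)(-0.35) = 0.6225
  C_12 = −[(-0.40)(0.90) − (-0.15)(-0.15)] = 0.3825
  C_13 = (-0.40)(-0.35) − (0.75)(-0.15) = 0.2525
  C_21 = −[(-0.15)(0.90) − (-0.45)(-0.35)] = 0.2925
  C_22 = (1.00)(0.90) − (-0.45)(-0.15) = 0.8325
  C_23 = −[(1.00)(-0.35) − (-0.15)(-0.15)] = 0.3725
  C_31 = (-0.15)(-0.15) − (-0.45)(0.75) = 0.3600
  C_32 = −[(1.00)(-0.15) − (-0.45)(-0.40)] = 0.3300
  C_33 = (1.00)(0.75) − (-0.15)(-0.40) = 0.6900
det(I−A) = Σ_j (I−A)_1j·C_1j = (1.00)(0.6225) + (-0.15)(0.3825) + (-0.45)(0.2525) = 0.4515
adj(I−A) = Cᵀ =
  [ 0.6225   0.2925   0.3600]
  [ 0.3825   0.8325   0.3300]
  [ 0.2525   0.3725   0.6900]
(I − A)⁻¹ = adj(I−A) / det(I−A) ≈
  [   1.3787     0.6478     0.7973]
  [   0.8472     1.8439     0.7309]
  [   0.5592     0.8250     1.5282]
First solve x = (I − A)⁻¹ d = adj(I−A)·d / det(I−A); in particular x_D = (0.6225·950 + 0.2925·175 + 0.3600·900) / 0.4515 = 966.5625 / 0.4515 ≈ 2140.7807.
Intermediate flow from H to D: z_HD = a_HD · x_D = 0.40 × 966.5625 / 0.4515 = 386.625 / 0.4515 ≈ 856.31.

z_HD = 856.31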